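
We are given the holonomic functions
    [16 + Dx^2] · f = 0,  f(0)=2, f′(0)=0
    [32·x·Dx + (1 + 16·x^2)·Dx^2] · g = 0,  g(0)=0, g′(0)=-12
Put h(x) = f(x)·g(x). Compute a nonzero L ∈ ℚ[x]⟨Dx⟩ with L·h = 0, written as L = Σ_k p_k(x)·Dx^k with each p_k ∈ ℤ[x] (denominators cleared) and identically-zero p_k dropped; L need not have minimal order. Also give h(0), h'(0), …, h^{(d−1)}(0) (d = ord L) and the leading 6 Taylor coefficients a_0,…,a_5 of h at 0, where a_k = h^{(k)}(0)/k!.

f: a_k = 2, 0, -16, 0, 64/3, 0, …
g: a_k = 0, -12, 0, 64, 0, -3072/5, …
h₀=f·g: eliminate ⇒ L₀, order ≤ 2·2.
L = (1280 + 53248·x^2 + 360448·x^4 + 2097152·x^6 + 8388608·x^8) + (1536·x + 40960·x^3 + 393216·x^5 + 2097152·x^7)·Dx + (96 + 4096·x^2 + 36864·x^4 + 262144·x^6 + 1048576·x^8)·Dx^2 + (96·x + 2560·x^3 + 24576·x^5 + 131072·x^7)·Dx^3 + (1 + 48·x^2 + 896·x^4 + 8192·x^6 + 32768·x^8)·Dx^4  (order 4).
h: a_k = 0, -24, 0, 320, 0, -12544/5, …
ICs: h(0) = 0, h′(0) = -24, h′′(0) = 0, h′′′(0) = 1920.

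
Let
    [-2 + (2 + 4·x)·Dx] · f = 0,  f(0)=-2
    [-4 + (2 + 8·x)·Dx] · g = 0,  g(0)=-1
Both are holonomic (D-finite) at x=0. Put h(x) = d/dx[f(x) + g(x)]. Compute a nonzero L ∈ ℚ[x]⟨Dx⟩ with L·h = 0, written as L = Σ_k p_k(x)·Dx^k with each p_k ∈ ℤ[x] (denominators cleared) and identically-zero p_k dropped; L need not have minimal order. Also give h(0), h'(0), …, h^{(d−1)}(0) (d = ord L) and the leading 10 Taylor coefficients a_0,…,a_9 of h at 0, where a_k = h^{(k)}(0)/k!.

L = -6 + (-9 - 24·x)·Dx + (-1 - 6·x - 8·x^2)·Dx^2  (order 2).
h: a_k = -4, 6, -15, 45, -595/4, 2079/4, -15015/8, 55341/8, -1653795/64, 6235515/64, …
ICs: h(0) = -4, h′(0) = 6.

f: a_k = -2, -2, 1, -1, 5/4, -7/4, 21/8, -33/8, 429/64, -715/64, …
g: a_k = -1, -2, 2, -4, 10, -28, 84, -264, 858, -2860, …
Sum ⇒ L₀ = lclm(L_f,L_g) in ℚ(x)⟨Dx⟩.
h=h₀': d/dx-closure on L₀ ⇒ L.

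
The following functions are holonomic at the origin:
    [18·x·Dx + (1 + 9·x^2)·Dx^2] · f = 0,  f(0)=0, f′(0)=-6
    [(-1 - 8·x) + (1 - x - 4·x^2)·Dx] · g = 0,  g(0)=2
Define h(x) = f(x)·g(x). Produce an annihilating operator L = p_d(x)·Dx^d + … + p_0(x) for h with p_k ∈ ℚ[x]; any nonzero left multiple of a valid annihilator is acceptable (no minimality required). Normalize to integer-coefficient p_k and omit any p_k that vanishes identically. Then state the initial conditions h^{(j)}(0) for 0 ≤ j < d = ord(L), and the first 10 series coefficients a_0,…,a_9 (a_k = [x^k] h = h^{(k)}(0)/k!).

f: a_k = 0, -6, 0, 18, 0, -486/5, 0, 4374/7, 0, -4374, …
g: a_k = 2, 2, 10, 18, 58, 130, 362, 882, 2330, 5858, …
f·g: L₀ = L_f ⊗_s L_g, ord ≤ 2·1.
L = (8 + 18·x + 216·x^2) + (2 - 2·x + 36·x^2 + 216·x^3)·Dx + (-1 + x - 5·x^2 + 9·x^3 + 36·x^4)·Dx^2  (order 2).
h: a_k = 0, -12, -12, -24, -72, -1812/5, -3252/5, -5952/7, -120816/35, -546036/35, …
ICs: h(0) = 0, h′(0) = -12.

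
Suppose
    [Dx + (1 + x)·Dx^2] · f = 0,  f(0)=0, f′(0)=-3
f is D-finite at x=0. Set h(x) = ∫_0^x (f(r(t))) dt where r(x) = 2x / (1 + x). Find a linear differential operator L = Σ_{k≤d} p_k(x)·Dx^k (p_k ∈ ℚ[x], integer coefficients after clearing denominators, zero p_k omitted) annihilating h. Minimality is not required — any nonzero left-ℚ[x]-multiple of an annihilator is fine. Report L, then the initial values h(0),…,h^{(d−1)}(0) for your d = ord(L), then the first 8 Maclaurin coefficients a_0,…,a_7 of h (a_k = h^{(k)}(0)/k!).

f: a_k = 0, -3, 3/2, -1, 3/4, -3/5, 1/2, -3/7, …
h₀=f(r): pull back L_f along r ⇒ L₀.
h=∫h₀ ⇒ L = L₀·Dx.
L = (4 + 6·x)·Dx^2 + (1 + 4·x + 3·x^2)·Dx^3  (order 3).
h: a_k = 0, 0, -3, 4, -13/2, 12, -121/5, 52, …
ICs: h(0) = 0, h′(0) = 0, h′′(0) = -6.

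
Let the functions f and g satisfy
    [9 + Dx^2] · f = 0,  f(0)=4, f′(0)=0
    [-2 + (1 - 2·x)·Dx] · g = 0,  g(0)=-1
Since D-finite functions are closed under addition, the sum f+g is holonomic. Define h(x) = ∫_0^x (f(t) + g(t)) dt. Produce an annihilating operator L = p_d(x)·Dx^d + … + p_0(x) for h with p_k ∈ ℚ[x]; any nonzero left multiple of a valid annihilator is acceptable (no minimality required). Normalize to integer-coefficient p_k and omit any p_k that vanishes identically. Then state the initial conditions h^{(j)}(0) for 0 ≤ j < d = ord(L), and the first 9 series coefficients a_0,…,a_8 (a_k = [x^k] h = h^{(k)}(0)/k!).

L = (-594 + 648·x - 648·x^2)·Dx + (153 - 630·x + 972·x^2 - 648·x^3)·Dx^2 + (-66 + 72·x - 72·x^2)·Dx^3 + (17 - 70·x + 108·x^2 - 72·x^3)·Dx^4  (order 4).
h: a_k = 0, 3, -1, -22/3, -2, -1/2, -16/3, -1361/140, -16, …
ICs: h(0) = 0, h′(0) = 3, h′′(0) = -2, h′′′(0) = -44.

f: a_k = 4, 0, -18, 0, 27/2, 0, -81/20, 0, 729/1120, …
g: a_k = -1, -2, -4, -8, -16, -32, -64, -128, -256, …
Weyl lclm of L_f,L_g ⇒ L₀ (ord ≤ 3).
h=∫₀ˣh₀: take L = L₀·Dx.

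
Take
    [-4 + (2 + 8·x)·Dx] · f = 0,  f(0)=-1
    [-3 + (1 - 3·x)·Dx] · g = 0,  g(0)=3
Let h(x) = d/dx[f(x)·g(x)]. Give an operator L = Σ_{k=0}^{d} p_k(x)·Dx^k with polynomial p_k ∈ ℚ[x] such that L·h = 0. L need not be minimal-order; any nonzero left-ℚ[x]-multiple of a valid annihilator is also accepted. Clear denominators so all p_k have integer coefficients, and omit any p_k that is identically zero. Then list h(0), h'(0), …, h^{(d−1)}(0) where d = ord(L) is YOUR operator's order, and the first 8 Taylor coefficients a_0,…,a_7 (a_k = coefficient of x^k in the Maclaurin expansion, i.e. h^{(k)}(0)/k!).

f: a_k = -1, -2, 2, -4, 10, -28, 84, -264, …
g: a_k = 3, 9, 27, 81, 243, 729, 2187, 6561, …
Product ⇒ symmetric product L₀, ord ≤ 1.
Derive L from L₀ (diff closure).
L = (26 + 180·x + 108·x^2) + (-5 - 11·x + 54·x^2 + 72·x^3)·Dx  (order 1).
h: a_k = -15, -78, -387, -1428, -5775, -19278, -73017, -229752, …
ICs: h(0) = -15.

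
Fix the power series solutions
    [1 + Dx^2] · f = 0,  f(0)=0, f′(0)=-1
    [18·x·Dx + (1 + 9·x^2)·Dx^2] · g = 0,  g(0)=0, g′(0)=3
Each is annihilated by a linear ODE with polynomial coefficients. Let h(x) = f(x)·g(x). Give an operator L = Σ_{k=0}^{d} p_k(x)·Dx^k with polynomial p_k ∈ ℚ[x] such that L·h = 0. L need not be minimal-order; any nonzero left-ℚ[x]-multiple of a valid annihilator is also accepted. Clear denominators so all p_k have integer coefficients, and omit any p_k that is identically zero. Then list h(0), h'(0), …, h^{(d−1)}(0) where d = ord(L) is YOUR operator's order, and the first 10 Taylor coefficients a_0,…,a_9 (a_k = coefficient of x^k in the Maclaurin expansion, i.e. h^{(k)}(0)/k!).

f: a_k = 0, -1, 0, 1/6, 0, -1/120, 0, 1/5040, 0, -1/362880, …
g: a_k = 0, 3, 0, -9, 0, 243/5, 0, -2187/7, 0, 2187, …
Product ⇒ symmetric product L₀, ord ≤ 4.
L = (370 + 9594·x^2 + 4131·x^4 + 2916·x^6 + 6561·x^8) + (684·x + 6804·x^3 + 8748·x^5 + 26244·x^7)·Dx + (380 + 9792·x^2 + 5346·x^4 + 5832·x^6 + 13122·x^8)·Dx^2 + (684·x + 6804·x^3 + 8748·x^5 + 26244·x^7)·Dx^3 + (10 + 198·x^2 + 1215·x^4 + 2916·x^6 + 6561·x^8)·Dx^4  (order 4).
h: a_k = 0, 0, -3, 0, 19/2, 0, -401/8, 0, 15389/48, 0, …
ICs: h(0) = 0, h′(0) = 0, h′′(0) = -6, h′′′(0) = 0.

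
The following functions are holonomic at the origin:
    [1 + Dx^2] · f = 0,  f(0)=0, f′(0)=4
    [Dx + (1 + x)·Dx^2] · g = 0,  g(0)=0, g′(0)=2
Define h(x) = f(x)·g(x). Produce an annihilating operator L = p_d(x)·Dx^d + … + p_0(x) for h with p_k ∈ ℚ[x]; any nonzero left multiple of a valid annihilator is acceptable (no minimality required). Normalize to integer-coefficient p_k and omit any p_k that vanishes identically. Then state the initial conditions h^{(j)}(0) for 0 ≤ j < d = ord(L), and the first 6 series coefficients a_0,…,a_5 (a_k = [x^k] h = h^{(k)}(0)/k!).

f: a_k = 0, 4, 0, -2/3, 0, 1/30, …
g: a_k = 0, 2, -1, 2/3, -1/2, 2/5, …
f·g: L₀ = L_f ⊗_s L_g, ord ≤ 2·2.
L = (-3 + 6·x + 19·x^2 + 16·x^3 + 4·x^4) + (4 + 20·x + 24·x^2 + 8·x^3)·Dx + (20·x + 42·x^2 + 32·x^3 + 8·x^4)·Dx^2 + (4 + 20·x + 24·x^2 + 8·x^3)·Dx^3 + (3 + 14·x + 23·x^2 + 16·x^3 + 4·x^4)·Dx^4  (order 4).
h: a_k = 0, 0, 8, -4, 4/3, -4/3, …
ICs: h(0) = 0, h′(0) = 0, h′′(0) = 16, h′′′(0) = -24.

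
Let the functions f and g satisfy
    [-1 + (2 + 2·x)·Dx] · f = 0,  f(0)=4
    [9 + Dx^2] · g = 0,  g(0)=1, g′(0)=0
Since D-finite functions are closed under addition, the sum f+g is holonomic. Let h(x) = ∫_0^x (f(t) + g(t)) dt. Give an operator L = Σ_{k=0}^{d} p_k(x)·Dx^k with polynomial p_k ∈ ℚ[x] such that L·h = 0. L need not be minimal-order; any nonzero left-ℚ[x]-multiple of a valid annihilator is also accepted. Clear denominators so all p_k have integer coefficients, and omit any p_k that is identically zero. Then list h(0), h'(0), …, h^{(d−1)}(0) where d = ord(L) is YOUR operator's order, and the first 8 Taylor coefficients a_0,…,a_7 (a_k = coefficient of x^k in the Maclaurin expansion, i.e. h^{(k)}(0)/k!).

L = (-351 - 648·x - 324·x^2)·Dx + (630 + 1926·x + 1944·x^2 + 648·x^3)·Dx^2 + (-39 - 72·x - 36·x^2)·Dx^3 + (70 + 214·x + 216·x^2 + 72·x^3)·Dx^4  (order 4).
h: a_k = 0, 5, 1, -5/3, 1/16, 103/160, 7/384, -1401/8960, …
ICs: h(0) = 0, h′(0) = 5, h′′(0) = 2, h′′′(0) = -10.

f: a_k = 4, 2, -1/2, 1/4, -5/32, 7/64, -21/256, 33/512, …
g: a_k = 1, 0, -9/2, 0, 27/8, 0, -81/80, 0, …
f+g: L₀ = lclm(L_f,L_g), ord ≤ 1+2.
h=∫₀ˣh₀: take L = L₀·Dx.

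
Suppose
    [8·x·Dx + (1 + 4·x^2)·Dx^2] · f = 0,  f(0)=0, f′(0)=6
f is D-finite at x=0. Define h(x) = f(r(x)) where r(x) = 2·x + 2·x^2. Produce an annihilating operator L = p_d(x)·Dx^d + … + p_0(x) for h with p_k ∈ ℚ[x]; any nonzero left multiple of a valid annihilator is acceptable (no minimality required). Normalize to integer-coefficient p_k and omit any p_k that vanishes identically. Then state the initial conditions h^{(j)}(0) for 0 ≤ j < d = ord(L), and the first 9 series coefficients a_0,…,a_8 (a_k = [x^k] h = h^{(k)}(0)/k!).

f: a_k = 0, 6, 0, -8, 0, 96/5, 0, -384/7, 0, …
L₀ from L_f via x↦r, Dx↦r'^{-1}Dx.
L = (-2 + 32·x + 128·x^2 + 192·x^3 + 96·x^4)·Dx + (1 + 2·x + 16·x^2 + 64·x^3 + 80·x^4 + 32·x^5)·Dx^2  (order 2).
h: a_k = 0, 12, 12, -64, -192, 2112/5, 3008, -6144/7, -43008, …
ICs: h(0) = 0, h′(0) = 12.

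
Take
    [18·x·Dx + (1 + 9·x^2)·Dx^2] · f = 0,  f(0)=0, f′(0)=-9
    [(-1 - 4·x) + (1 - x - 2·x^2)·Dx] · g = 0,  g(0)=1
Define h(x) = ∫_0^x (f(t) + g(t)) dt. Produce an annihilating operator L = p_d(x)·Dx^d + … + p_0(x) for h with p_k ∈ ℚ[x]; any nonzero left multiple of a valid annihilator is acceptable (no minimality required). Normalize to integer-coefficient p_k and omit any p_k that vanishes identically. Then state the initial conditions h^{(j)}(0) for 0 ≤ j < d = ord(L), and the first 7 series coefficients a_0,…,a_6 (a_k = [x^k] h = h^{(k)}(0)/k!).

f: a_k = 0, -9, 0, 27, 0, -729/5, 0, …
g: a_k = 1, 1, 3, 5, 11, 21, 43, …
f+g: L₀ = lclm(L_f,L_g), ord ≤ 2+1.
∫: right-multiply L₀ by Dx.
L = (18 - 72·x - 918·x^2 - 1872·x^3 - 4608·x^4 - 1296·x^6)·Dx^2 + (-8 - 30·x - 278·x^3 - 1788·x^4 - 3216·x^5 - 324·x^6 - 1296·x^7)·Dx^3 + (1 + 4·x + 24·x^2 + 4·x^3 + 103·x^4 - 300·x^5 - 312·x^6 - 108·x^7 - 216·x^8)·Dx^4  (order 4).
h: a_k = 0, 1, -4, 1, 8, 11/5, -104/5, …
ICs: h(0) = 0, h′(0) = 1, h′′(0) = -8, h′′′(0) = 6.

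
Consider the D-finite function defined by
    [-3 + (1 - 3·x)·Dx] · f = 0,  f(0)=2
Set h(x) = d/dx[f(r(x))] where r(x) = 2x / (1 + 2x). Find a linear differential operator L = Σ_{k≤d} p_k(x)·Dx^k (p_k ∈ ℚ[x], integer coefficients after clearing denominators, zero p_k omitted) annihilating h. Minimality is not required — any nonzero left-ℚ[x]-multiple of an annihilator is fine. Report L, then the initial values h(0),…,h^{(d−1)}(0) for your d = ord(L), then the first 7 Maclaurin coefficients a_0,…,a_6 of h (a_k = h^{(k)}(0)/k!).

L = 8 + (-1 + 4·x)·Dx  (order 1).
h: a_k = 12, 96, 576, 3072, 15360, 73728, 344064, …
ICs: h(0) = 12.

f: a_k = 2, 6, 18, 54, 162, 486, 1458, …
h₀=f(r): pull back L_f along r ⇒ L₀.
Differentiate: ansatz ord ≤ ord L₀ ⇒ L.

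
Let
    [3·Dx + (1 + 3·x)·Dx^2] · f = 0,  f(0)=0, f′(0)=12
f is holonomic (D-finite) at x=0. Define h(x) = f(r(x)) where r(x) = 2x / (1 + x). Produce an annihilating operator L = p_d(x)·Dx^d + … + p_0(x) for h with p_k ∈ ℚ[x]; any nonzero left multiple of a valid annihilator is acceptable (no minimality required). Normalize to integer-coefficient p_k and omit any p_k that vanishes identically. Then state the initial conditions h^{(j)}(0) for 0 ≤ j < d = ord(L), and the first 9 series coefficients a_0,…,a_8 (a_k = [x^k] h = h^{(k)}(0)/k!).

f: a_k = 0, 12, -18, 36, -81, 972/5, -486, 8748/7, -6561/2, …
h₀=f(r): pull back L_f along r ⇒ L₀.
L = (8 + 14·x)·Dx + (1 + 8·x + 7·x^2)·Dx^2  (order 2).
h: a_k = 0, 24, -96, 456, -2400, 67224/5, -78432, 3294168/7, -2882400, …
ICs: h(0) = 0, h′(0) = 24.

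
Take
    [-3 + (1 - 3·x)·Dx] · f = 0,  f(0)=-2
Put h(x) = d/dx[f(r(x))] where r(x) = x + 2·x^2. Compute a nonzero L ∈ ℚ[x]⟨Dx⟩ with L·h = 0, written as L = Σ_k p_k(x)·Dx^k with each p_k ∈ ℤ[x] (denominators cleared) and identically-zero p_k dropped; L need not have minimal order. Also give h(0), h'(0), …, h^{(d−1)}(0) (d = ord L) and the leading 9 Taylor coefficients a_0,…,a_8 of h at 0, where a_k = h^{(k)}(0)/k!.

L = (10 + 36·x + 72·x^2) + (-1 - x + 18·x^2 + 24·x^3)·Dx  (order 1).
h: a_k = -6, -60, -378, -2232, -12150, -63828, -325458, -1626480, -8000046, …
ICs: h(0) = -6.

f: a_k = -2, -6, -18, -54, -162, -486, -1458, -4374, -13122, …
Substitute x→r, Dx→(1/r')Dx; clear ⇒ L₀.
Differentiate: ansatz ord ≤ ord L₀ ⇒ L.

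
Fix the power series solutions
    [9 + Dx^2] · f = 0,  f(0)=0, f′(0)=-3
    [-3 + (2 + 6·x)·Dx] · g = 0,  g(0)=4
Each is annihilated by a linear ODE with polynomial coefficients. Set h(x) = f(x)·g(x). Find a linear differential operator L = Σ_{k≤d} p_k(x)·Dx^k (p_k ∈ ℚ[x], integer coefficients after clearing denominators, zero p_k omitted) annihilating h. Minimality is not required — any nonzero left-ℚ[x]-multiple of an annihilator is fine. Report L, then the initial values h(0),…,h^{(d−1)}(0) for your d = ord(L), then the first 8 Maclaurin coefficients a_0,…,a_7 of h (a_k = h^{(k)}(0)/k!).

f: a_k = 0, -3, 0, 9/2, 0, -81/40, 0, 243/560, …
g: a_k = 4, 6, -9/2, 27/4, -405/32, 1701/64, -15309/256, 72171/512, …
L₀ := L_f ⊗_s L_g (sym. prod.), ord ≤ 2.
L = (63 + 216·x + 324·x^2) + (-12 - 36·x)·Dx + (4 + 24·x + 36·x^2)·Dx^2  (order 2).
h: a_k = 0, -12, -18, 63/2, 27/4, 1539/160, -19683/320, 238869/1792, …
ICs: h(0) = 0, h′(0) = -12.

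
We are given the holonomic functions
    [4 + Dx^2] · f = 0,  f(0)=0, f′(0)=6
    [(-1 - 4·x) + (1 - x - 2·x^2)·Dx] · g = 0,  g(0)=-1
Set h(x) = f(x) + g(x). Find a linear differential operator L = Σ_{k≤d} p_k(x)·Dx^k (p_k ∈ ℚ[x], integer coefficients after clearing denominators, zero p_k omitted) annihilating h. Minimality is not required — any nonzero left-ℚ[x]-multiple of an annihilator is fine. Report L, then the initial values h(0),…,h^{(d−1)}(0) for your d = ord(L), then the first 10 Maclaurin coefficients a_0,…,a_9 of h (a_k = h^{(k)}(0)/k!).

f: a_k = 0, 6, 0, -4, 0, 4/5, 0, -8/105, 0, 4/945, …
g: a_k = -1, -1, -3, -5, -11, -21, -43, -85, -171, -341, …
Weyl lclm of L_f,L_g ⇒ L₀ (ord ≤ 3).
L = (-68 - 304·x - 200·x^2 - 320·x^3 - 160·x^4 - 128·x^5) + (20 - 12·x - 24·x^2 - 8·x^3 - 48·x^4 - 96·x^5 - 64·x^6)·Dx + (-17 - 76·x - 50·x^2 - 80·x^3 - 40·x^4 - 32·x^5)·Dx^2 + (5 - 3·x - 6·x^2 - 2·x^3 - 12·x^4 - 24·x^5 - 16·x^6)·Dx^3  (order 3).
h: a_k = -1, 5, -3, -9, -11, -101/5, -43, -8933/105, -171, -322241/945, …
ICs: h(0) = -1, h′(0) = 5, h′′(0) = -6.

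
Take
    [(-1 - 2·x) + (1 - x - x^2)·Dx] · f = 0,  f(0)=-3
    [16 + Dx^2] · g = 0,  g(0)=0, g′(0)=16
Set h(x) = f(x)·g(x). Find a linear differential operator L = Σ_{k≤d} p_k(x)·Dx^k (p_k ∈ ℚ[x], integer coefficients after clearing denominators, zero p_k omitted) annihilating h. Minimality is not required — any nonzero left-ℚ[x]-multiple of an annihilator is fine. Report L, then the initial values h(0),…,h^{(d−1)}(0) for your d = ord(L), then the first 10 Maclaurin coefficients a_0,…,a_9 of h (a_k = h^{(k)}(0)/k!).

L = (-14 + 16·x + 16·x^2) + (2 + 4·x)·Dx + (-1 + x + x^2)·Dx^2  (order 2).
h: a_k = 0, -48, -48, 32, -16, -432/5, -512/5, -15728/105, -5296/21, -388064/945, …
ICs: h(0) = 0, h′(0) = -48.

f: a_k = -3, -3, -6, -9, -15, -24, -39, -63, -102, -165, …
g: a_k = 0, 16, 0, -128/3, 0, 512/15, 0, -4096/315, 0, 8192/2835, …
L₀ := L_f ⊗_s L_g (sym. prod.), ord ≤ 2.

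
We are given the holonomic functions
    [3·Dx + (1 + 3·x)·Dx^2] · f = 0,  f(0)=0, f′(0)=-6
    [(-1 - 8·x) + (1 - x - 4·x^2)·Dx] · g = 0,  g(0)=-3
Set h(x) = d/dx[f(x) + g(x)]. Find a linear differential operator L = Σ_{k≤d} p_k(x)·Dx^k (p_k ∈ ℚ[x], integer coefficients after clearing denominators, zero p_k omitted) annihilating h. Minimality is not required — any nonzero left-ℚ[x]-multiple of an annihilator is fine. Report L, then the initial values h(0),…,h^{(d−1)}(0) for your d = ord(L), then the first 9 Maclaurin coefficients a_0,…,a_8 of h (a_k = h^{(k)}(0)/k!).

f: a_k = 0, -6, 9, -18, 81/2, -486/5, 243, -4374/7, 6561/4, …
g: a_k = -3, -3, -15, -27, -87, -195, -543, -1323, -3495, …
L₀ := lclm(L_f,L_g); ord L₀ ≤ 2+1.
Derive L from L₀ (diff closure).
L = (-342 - 2178·x - 6624·x^2 - 6336·x^3 - 6912·x^4) + (-36 - 696·x - 4356·x^2 - 10176·x^3 - 12960·x^4 - 11520·x^5)·Dx + (13 + 101·x + 191·x^2 - 225·x^3 - 1440·x^4 - 2928·x^5 - 2304·x^6)·Dx^2  (order 2).
h: a_k = -9, -12, -135, -186, -1461, -1800, -13635, -14838, -118449, …
ICs: h(0) = -9, h′(0) = -12.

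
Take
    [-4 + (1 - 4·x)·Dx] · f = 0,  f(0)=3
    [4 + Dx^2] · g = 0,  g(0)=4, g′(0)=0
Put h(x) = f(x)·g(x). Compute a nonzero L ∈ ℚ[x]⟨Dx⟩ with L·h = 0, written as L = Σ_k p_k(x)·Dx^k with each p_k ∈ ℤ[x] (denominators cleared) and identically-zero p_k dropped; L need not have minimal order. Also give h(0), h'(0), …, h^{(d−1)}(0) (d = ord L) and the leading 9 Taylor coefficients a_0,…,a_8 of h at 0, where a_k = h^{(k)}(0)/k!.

f: a_k = 3, 12, 48, 192, 768, 3072, 12288, 49152, 196608, …
g: a_k = 4, 0, -8, 0, 8/3, 0, -16/45, 0, 8/315, …
L₀ := L_f ⊗_s L_g (sym. prod.), ord ≤ 2.
L = (-4 + 16·x) + 8·Dx + (-1 + 4·x)·Dx^2  (order 2).
h: a_k = 12, 48, 168, 672, 2696, 10784, 647024/15, 2588096/15, 72466696/105, …
ICs: h(0) = 12, h′(0) = 48.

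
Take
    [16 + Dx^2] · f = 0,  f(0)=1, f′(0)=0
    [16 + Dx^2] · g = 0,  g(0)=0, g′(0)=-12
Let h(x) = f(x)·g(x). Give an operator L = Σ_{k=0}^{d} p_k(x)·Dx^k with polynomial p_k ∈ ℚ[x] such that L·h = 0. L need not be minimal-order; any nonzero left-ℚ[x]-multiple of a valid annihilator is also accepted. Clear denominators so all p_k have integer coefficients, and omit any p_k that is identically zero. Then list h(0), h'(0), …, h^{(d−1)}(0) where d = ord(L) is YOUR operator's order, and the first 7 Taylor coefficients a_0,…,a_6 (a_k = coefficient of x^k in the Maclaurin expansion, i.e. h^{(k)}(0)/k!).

L = 64·Dx + Dx^3  (order 3).
h: a_k = 0, -12, 0, 128, 0, -2048/5, 0, …
ICs: h(0) = 0, h′(0) = -12, h′′(0) = 0.

f: a_k = 1, 0, -8, 0, 32/3, 0, -256/45, …
g: a_k = 0, -12, 0, 32, 0, -128/5, 0, …
L₀ := L_f ⊗_s L_g (sym. prod.), ord ≤ 4.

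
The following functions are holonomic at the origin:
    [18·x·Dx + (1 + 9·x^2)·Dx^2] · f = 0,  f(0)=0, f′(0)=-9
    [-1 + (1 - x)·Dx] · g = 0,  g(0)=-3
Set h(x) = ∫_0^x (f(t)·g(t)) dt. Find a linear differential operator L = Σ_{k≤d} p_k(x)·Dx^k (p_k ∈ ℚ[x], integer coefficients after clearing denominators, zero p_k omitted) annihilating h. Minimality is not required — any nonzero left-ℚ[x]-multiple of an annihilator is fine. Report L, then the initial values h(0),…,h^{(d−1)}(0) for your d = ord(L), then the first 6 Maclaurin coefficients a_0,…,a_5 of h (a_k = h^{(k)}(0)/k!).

L = 18·x·Dx + (2 - 18·x + 36·x^2)·Dx^2 + (-1 + x - 9·x^2 + 9·x^3)·Dx^3  (order 3).
h: a_k = 0, 0, 27/2, 9, -27/2, -54/5, …
ICs: h(0) = 0, h′(0) = 0, h′′(0) = 27.

f: a_k = 0, -9, 0, 27, 0, -729/5, …
g: a_k = -3, -3, -3, -3, -3, -3, …
L₀ := L_f ⊗_s L_g (sym. prod.), ord ≤ 2.
h=∫h₀ ⇒ L = L₀·Dx.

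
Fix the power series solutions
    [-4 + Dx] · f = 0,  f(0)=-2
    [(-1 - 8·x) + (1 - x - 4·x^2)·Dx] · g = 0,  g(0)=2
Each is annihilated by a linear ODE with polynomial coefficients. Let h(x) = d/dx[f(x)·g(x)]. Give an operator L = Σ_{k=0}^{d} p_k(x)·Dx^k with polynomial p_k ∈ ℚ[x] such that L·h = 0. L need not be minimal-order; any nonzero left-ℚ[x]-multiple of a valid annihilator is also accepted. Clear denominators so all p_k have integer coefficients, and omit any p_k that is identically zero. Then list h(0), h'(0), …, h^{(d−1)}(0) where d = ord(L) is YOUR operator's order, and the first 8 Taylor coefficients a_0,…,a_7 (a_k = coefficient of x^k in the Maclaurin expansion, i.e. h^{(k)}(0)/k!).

L = (34 + 48·x - 112·x^2 - 128·x^3 + 256·x^4) + (-5 + x + 40·x^2 - 64·x^4)·Dx  (order 1).
h: a_k = -20, -136, -572, -6064/3, -19532/3, -60232/3, -2698844/45, -55337056/315, …
ICs: h(0) = -20.

f: a_k = -2, -8, -16, -64/3, -64/3, -256/15, -512/45, -2048/315, …
g: a_k = 2, 2, 10, 18, 58, 130, 362, 882, …
h₀=f·g: eliminate ⇒ L₀, order ≤ 1·1.
h=h₀': d/dx-closure on L₀ ⇒ L.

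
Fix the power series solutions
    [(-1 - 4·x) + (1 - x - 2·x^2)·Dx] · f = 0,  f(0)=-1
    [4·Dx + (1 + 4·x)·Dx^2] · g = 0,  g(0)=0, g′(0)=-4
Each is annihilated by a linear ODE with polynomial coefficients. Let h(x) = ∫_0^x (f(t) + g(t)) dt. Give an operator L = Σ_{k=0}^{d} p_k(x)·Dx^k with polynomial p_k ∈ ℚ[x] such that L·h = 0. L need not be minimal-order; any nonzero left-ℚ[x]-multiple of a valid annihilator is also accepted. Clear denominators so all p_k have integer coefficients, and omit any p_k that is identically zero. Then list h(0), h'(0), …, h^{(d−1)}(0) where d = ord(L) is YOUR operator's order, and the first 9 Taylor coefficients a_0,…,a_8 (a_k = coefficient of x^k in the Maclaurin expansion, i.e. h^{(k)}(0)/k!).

f: a_k = -1, -1, -3, -5, -11, -21, -43, -85, -171, …
g: a_k = 0, -4, 8, -64/3, 64, -1024/5, 2048/3, -16384/7, 8192, …
h₀=f+g: left-lcm gives L₀, ord ≤ 3.
h=∫h₀ ⇒ L = L₀·Dx.
L = (156 + 624·x + 1440·x^2 + 768·x^3 + 768·x^4)·Dx^2 + (-1 + 160·x + 1064·x^2 + 1952·x^3 + 1600·x^4 + 1280·x^5)·Dx^3 + (-5 - 39·x - 66·x^2 + 80·x^3 + 240·x^4 + 384·x^5 + 256·x^6)·Dx^4  (order 4).
h: a_k = 0, -1, -5/2, 5/3, -79/12, 53/5, -1129/30, 1919/21, -16979/56, …
ICs: h(0) = 0, h′(0) = -1, h′′(0) = -5, h′′′(0) = 10.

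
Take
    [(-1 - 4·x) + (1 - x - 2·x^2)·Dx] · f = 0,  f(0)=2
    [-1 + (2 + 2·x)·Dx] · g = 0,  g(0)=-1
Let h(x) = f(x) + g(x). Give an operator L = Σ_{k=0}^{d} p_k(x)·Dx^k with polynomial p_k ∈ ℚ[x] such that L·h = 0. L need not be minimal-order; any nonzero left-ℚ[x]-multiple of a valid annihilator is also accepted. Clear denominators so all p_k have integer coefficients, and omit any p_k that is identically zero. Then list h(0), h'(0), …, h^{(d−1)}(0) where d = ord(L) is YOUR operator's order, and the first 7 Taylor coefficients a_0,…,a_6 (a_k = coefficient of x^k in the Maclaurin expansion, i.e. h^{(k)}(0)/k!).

f: a_k = 2, 2, 6, 10, 22, 42, 86, …
g: a_k = -1, -1/2, 1/8, -1/16, 5/128, -7/256, 21/1024, …
Weyl lclm of L_f,L_g ⇒ L₀ (ord ≤ 2).
L = (-13 - 26·x - 40·x^2) + (25 + 69·x + 144·x^2 + 100·x^3)·Dx + (-2 - 20·x + 6·x^2 + 64·x^3 + 40·x^4)·Dx^2  (order 2).
h: a_k = 1, 3/2, 49/8, 159/16, 2821/128, 10745/256, 88085/1024, …
ICs: h(0) = 1, h′(0) = 3/2.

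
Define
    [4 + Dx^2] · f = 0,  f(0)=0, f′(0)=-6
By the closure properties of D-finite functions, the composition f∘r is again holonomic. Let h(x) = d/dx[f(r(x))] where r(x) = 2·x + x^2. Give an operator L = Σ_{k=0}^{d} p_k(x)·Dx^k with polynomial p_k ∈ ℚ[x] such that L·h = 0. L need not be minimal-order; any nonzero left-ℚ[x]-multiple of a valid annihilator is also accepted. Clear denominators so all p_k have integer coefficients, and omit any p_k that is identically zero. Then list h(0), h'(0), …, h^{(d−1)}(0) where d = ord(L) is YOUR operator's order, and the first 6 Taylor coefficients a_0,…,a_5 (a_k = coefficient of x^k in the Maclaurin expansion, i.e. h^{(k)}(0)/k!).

f: a_k = 0, -6, 0, 4, 0, -4/5, …
f∘r: x↦r, Dx↦Dx/r' in L_f ⇒ L₀.
Derive L from L₀ (diff closure).
L = (19 + 64·x + 96·x^2 + 64·x^3 + 16·x^4) + (-3 - 3·x)·Dx + (1 + 2·x + x^2)·Dx^2  (order 2).
h: a_k = -12, -12, 96, 192, -8, -360, …
ICs: h(0) = -12, h′(0) = -12.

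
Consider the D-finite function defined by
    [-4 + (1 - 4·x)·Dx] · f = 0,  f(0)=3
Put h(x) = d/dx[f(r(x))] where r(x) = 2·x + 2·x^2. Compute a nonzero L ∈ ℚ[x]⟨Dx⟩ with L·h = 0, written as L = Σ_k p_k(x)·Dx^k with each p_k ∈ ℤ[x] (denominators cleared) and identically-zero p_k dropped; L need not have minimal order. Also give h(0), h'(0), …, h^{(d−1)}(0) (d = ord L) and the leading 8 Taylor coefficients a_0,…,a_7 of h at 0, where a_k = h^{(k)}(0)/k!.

f: a_k = 3, 12, 48, 192, 768, 3072, 12288, 49152, …
h₀=f(r): pull back L_f along r ⇒ L₀.
Derive L from L₀ (diff closure).
L = (18 + 48·x + 48·x^2) + (-1 + 6·x + 24·x^2 + 16·x^3)·Dx  (order 1).
h: a_k = 24, 432, 5760, 68352, 760320, 8119296, 84295680, 857309184, …
ICs: h(0) = 24.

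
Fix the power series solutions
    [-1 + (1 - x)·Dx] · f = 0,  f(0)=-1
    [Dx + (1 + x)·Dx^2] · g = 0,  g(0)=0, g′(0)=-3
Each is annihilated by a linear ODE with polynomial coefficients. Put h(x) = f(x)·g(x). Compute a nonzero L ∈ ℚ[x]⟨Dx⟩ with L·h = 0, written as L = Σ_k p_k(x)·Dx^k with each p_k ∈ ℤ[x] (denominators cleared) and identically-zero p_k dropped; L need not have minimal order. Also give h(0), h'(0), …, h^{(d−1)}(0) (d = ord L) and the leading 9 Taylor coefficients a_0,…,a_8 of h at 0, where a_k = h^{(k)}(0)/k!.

L = 1 + (1 + 3·x)·Dx + (-1 + x^2)·Dx^2  (order 2).
h: a_k = 0, 3, 3/2, 5/2, 7/4, 47/20, 37/20, 319/140, 533/280, …
ICs: h(0) = 0, h′(0) = 3.

f: a_k = -1, -1, -1, -1, -1, -1, -1, -1, -1, …
g: a_k = 0, -3, 3/2, -1, 3/4, -3/5, 1/2, -3/7, 3/8, …
Sym-product of L_f,L_g gives L₀ (≤ ord 2).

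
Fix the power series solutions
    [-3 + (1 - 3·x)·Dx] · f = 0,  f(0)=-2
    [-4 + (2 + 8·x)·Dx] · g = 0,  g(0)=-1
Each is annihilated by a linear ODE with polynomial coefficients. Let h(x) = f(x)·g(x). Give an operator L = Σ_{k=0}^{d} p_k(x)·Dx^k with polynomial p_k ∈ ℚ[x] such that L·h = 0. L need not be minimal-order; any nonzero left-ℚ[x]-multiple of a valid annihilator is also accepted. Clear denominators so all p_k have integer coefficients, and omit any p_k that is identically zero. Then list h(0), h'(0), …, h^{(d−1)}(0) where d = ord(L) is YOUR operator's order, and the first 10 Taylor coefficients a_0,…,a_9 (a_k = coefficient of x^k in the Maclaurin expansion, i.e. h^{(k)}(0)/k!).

f: a_k = -2, -6, -18, -54, -162, -486, -1458, -4374, -13122, -39366, …
g: a_k = -1, -2, 2, -4, 10, -28, 84, -264, 858, -2860, …
h₀=f·g: eliminate ⇒ L₀, order ≤ 1·1.
L = (5 + 6·x) + (-1 - x + 12·x^2)·Dx  (order 1).
h: a_k = 2, 10, 26, 86, 238, 770, 2142, 6954, 19146, 63158, …
ICs: h(0) = 2.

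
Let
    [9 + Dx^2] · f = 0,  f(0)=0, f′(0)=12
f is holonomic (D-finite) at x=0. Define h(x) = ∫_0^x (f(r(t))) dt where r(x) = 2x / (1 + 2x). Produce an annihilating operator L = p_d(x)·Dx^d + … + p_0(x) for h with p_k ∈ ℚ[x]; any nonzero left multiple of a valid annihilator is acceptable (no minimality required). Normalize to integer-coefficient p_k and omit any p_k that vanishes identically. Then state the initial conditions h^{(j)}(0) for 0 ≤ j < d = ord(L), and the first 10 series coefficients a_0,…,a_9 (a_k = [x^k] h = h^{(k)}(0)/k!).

f: a_k = 0, 12, 0, -18, 0, 81/10, 0, -243/140, 0, 243/1120, …
h₀=f(r): pull back L_f along r ⇒ L₀.
∫: right-multiply L₀ by Dx.
L = 36·Dx + (4 + 24·x + 48·x^2 + 32·x^3)·Dx^2 + (1 + 8·x + 24·x^2 + 32·x^3 + 16·x^4)·Dx^3  (order 3).
h: a_k = 0, 0, 12, -16, -12, 672/5, -2344/5, 8160/7, -77412/35, 40384/15, …
ICs: h(0) = 0, h′(0) = 0, h′′(0) = 24.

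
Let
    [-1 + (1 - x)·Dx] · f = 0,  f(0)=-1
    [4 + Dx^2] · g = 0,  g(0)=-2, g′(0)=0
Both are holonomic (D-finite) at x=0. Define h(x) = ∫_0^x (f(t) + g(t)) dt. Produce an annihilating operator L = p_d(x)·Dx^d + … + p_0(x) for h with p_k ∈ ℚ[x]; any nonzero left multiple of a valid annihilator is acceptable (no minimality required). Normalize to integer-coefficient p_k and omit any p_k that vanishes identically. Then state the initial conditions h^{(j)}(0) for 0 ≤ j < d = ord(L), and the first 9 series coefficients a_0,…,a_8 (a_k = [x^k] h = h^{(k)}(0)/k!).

L = (20 - 16·x + 8·x^2)·Dx + (-12 + 28·x - 24·x^2 + 8·x^3)·Dx^2 + (5 - 4·x + 2·x^2)·Dx^3 + (-3 + 7·x - 6·x^2 + 2·x^3)·Dx^4  (order 4).
h: a_k = 0, -3, -1/2, 1, -1/4, -7/15, -1/6, -37/315, -1/8, …
ICs: h(0) = 0, h′(0) = -3, h′′(0) = -1, h′′′(0) = 6.

f: a_k = -1, -1, -1, -1, -1, -1, -1, -1, -1, …
g: a_k = -2, 0, 4, 0, -4/3, 0, 8/45, 0, -4/315, …
L₀ := lclm(L_f,L_g); ord L₀ ≤ 1+2.
∫: right-multiply L₀ by Dx.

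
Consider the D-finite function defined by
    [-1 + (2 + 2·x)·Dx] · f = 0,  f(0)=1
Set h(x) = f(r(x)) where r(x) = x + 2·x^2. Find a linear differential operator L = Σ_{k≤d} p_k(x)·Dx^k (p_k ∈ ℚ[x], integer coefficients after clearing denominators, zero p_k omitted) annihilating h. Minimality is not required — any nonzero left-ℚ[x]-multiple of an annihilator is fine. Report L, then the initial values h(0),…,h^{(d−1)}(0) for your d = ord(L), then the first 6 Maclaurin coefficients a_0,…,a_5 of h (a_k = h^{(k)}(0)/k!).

L = (-1 - 4·x) + (2 + 2·x + 4·x^2)·Dx  (order 1).
h: a_k = 1, 1/2, 7/8, -7/16, -21/128, 119/256, …
ICs: h(0) = 1.

f: a_k = 1, 1/2, -1/8, 1/16, -5/128, 7/256, …
L₀ from L_f via x↦r, Dx↦r'^{-1}Dx.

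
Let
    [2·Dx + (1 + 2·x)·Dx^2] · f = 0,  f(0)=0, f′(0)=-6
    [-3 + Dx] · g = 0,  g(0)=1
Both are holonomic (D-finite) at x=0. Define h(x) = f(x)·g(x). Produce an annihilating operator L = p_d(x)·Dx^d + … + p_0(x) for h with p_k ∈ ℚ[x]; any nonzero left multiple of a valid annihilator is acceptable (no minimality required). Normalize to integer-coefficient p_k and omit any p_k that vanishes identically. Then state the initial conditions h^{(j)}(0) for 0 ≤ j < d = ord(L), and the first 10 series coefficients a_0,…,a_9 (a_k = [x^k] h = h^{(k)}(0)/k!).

L = (3 + 18·x) + (-4 - 12·x)·Dx + (1 + 2·x)·Dx^2  (order 2).
h: a_k = 0, -6, -12, -17, -12, -249/20, 1/2, -3411/280, 84/5, -218377/6720, …
ICs: h(0) = 0, h′(0) = -6.

f: a_k = 0, -6, 6, -8, 12, -96/5, 32, -384/7, 96, -512/3, …
g: a_k = 1, 3, 9/2, 9/2, 27/8, 81/40, 81/80, 243/560, 729/4480, 243/4480, …
L₀ := L_f ⊗_s L_g (sym. prod.), ord ≤ 2.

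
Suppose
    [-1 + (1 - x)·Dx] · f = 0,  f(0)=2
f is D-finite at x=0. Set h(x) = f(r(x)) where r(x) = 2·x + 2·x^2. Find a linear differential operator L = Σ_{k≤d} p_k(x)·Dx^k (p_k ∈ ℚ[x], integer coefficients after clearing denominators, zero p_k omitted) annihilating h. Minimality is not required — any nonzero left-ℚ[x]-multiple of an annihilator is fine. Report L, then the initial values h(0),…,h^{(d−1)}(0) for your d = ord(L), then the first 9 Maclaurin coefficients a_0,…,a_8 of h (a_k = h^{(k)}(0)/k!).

f: a_k = 2, 2, 2, 2, 2, 2, 2, 2, 2, …
Change of var in L_f (x↦r) gives L₀.
L = (2 + 4·x) + (-1 + 2·x + 2·x^2)·Dx  (order 1).
h: a_k = 2, 4, 12, 32, 88, 240, 656, 1792, 4896, …
ICs: h(0) = 2.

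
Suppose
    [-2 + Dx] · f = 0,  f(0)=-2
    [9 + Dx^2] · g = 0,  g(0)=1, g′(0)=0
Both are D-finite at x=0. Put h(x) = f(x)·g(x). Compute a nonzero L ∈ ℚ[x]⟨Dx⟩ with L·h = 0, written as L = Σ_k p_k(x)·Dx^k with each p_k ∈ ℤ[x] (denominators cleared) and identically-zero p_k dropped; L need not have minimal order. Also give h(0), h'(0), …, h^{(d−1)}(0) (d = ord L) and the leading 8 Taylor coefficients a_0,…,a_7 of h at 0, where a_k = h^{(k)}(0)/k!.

L = 13 - 4·Dx + Dx^2  (order 2).
h: a_k = -2, -4, 5, 46/3, 119/12, -61/30, -407/72, -3277/1260, …
ICs: h(0) = -2, h′(0) = -4.

f: a_k = -2, -4, -4, -8/3, -4/3, -8/15, -8/45, -16/315, …
g: a_k = 1, 0, -9/2, 0, 27/8, 0, -81/80, 0, …
Product ⇒ symmetric product L₀, ord ≤ 2.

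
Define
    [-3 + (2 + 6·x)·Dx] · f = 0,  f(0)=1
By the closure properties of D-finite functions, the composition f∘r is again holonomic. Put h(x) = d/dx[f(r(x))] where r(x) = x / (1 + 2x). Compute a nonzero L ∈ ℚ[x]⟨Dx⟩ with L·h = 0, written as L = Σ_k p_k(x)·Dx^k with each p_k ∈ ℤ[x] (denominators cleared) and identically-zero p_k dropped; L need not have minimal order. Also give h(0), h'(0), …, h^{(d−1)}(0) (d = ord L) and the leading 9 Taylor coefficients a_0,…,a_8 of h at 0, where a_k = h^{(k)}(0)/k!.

L = (-11 - 40·x) + (-2 - 14·x - 20·x^2)·Dx  (order 1).
h: a_k = 3/2, -33/4, 585/16, -4965/32, 169545/256, -1477503/512, 26328981/2048, -239121645/4096, 17638985385/65536, …
ICs: h(0) = 3/2.

f: a_k = 1, 3/2, -9/8, 27/16, -405/128, 1701/256, -15309/1024, 72171/2048, -2814669/32768, …
L₀ from L_f via x↦r, Dx↦r'^{-1}Dx.
Derive L from L₀ (diff closure).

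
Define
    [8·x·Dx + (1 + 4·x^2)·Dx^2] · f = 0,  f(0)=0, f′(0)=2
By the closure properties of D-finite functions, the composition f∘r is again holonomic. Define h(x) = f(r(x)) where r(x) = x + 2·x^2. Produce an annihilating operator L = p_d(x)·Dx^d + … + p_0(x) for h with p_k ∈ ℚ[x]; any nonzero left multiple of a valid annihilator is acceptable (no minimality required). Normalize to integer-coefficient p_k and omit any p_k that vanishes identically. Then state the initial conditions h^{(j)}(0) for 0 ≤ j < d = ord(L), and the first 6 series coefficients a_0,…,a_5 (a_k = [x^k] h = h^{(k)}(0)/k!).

L = (-4 + 8·x + 64·x^2 + 192·x^3 + 192·x^4)·Dx + (1 + 4·x + 4·x^2 + 32·x^3 + 80·x^4 + 64·x^5)·Dx^2  (order 2).
h: a_k = 0, 2, 4, -8/3, -16, -128/5, …
ICs: h(0) = 0, h′(0) = 2.

f: a_k = 0, 2, 0, -8/3, 0, 32/5, …
Change of var in L_f (x↦r) gives L₀.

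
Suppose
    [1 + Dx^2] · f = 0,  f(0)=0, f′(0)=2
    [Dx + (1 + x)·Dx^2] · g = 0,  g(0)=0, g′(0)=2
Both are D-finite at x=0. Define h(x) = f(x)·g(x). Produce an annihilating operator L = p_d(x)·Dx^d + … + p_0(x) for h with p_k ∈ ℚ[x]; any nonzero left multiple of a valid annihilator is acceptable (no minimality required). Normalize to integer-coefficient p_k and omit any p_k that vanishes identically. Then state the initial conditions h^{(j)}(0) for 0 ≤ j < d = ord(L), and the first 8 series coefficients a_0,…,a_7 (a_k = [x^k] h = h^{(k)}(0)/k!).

f: a_k = 0, 2, 0, -1/3, 0, 1/60, 0, -1/2520, …
g: a_k = 0, 2, -1, 2/3, -1/2, 2/5, -1/3, 2/7, …
h₀=f·g: eliminate ⇒ L₀, order ≤ 2·2.
L = (-3 + 6·x + 19·x^2 + 16·x^3 + 4·x^4) + (4 + 20·x + 24·x^2 + 8·x^3)·Dx + (20·x + 42·x^2 + 32·x^3 + 8·x^4)·Dx^2 + (4 + 20·x + 24·x^2 + 8·x^3)·Dx^3 + (3 + 14·x + 23·x^2 + 16·x^3 + 4·x^4)·Dx^4  (order 4).
h: a_k = 0, 0, 4, -2, 2/3, -2/3, 11/18, -31/60, …
ICs: h(0) = 0, h′(0) = 0, h′′(0) = 8, h′′′(0) = -12.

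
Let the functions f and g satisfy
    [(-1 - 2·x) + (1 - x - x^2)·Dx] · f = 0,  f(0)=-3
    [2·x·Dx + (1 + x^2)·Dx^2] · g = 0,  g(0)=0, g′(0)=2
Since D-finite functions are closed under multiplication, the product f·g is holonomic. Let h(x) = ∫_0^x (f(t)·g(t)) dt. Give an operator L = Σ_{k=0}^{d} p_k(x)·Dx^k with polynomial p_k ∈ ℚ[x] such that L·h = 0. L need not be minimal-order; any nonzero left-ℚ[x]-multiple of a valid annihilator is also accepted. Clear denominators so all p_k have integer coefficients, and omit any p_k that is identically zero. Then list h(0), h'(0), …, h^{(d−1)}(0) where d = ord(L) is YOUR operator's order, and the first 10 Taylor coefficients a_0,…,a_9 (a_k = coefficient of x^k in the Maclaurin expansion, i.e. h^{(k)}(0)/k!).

f: a_k = -3, -3, -6, -9, -15, -24, -39, -63, -102, -165, …
g: a_k = 0, 2, 0, -2/3, 0, 2/5, 0, -2/7, 0, 2/9, …
Sym-product of L_f,L_g gives L₀ (≤ ord 2).
h=∫₀ˣh₀: take L = L₀·Dx.
L = (2 + 2·x + 6·x^2)·Dx + (2 + 2·x + 4·x^2 + 6·x^3)·Dx^2 + (-1 + x + x^3 + x^4)·Dx^3  (order 3).
h: a_k = 0, 0, -3, -2, -5/2, -16/5, -68/15, -216/35, -1217/140, -3946/315, …
ICs: h(0) = 0, h′(0) = 0, h′′(0) = -6.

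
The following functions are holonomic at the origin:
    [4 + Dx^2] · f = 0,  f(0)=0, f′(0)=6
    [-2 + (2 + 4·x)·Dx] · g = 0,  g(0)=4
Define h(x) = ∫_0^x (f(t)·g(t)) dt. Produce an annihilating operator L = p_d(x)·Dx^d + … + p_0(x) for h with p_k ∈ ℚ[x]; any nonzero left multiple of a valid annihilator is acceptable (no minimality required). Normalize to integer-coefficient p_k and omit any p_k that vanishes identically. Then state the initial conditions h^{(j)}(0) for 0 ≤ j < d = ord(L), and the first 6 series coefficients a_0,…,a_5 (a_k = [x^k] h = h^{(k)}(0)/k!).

f: a_k = 0, 6, 0, -4, 0, 4/5, …
g: a_k = 4, 4, -2, 2, -5/2, 7/2, …
L₀ := L_f ⊗_s L_g (sym. prod.), ord ≤ 2.
h=∫₀ˣh₀: take L = L₀·Dx.
L = (7 + 16·x + 16·x^2)·Dx + (-2 - 4·x)·Dx^2 + (1 + 4·x + 4·x^2)·Dx^3  (order 3).
h: a_k = 0, 0, 12, 8, -7, -4/5, …
ICs: h(0) = 0, h′(0) = 0, h′′(0) = 24.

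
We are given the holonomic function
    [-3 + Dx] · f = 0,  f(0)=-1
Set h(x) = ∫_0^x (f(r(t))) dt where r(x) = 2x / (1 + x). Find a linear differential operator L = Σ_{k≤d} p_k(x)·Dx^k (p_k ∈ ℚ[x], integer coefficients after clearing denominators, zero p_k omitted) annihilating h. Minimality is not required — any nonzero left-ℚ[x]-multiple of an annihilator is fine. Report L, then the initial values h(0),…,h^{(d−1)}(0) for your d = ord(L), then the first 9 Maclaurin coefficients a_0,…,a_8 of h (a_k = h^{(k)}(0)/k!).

f: a_k = -1, -3, -9/2, -9/2, -27/8, -81/40, -81/80, -243/560, -729/4480, …
f∘r: x↦r, Dx↦Dx/r' in L_f ⇒ L₀.
∫: right-multiply L₀ by Dx.
L = -6·Dx + (1 + 2·x + x^2)·Dx^2  (order 2).
h: a_k = 0, -1, -3, -4, -3/2, 6/5, 1/5, -24/35, 57/140, …
ICs: h(0) = 0, h′(0) = -1.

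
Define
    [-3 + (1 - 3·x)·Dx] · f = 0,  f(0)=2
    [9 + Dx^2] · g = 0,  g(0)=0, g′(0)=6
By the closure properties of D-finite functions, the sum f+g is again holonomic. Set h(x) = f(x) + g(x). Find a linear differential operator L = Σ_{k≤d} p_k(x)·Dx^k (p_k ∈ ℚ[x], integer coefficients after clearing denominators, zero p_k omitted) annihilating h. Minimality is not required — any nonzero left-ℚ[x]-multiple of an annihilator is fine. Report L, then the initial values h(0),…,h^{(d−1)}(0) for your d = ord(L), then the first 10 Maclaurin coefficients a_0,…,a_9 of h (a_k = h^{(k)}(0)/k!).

f: a_k = 2, 6, 18, 54, 162, 486, 1458, 4374, 13122, 39366, …
g: a_k = 0, 6, 0, -9, 0, 81/20, 0, -243/280, 0, 243/2240, …
Weyl lclm of L_f,L_g ⇒ L₀ (ord ≤ 3).
L = (63 - 54·x + 81·x^2) + (-9 + 45·x - 81·x^2 + 81·x^3)·Dx + (7 - 6·x + 9·x^2)·Dx^2 + (-1 + 5·x - 9·x^2 + 9·x^3)·Dx^3  (order 3).
h: a_k = 2, 12, 18, 45, 162, 9801/20, 1458, 1224477/280, 13122, 88180083/2240, …
ICs: h(0) = 2, h′(0) = 12, h′′(0) = 36.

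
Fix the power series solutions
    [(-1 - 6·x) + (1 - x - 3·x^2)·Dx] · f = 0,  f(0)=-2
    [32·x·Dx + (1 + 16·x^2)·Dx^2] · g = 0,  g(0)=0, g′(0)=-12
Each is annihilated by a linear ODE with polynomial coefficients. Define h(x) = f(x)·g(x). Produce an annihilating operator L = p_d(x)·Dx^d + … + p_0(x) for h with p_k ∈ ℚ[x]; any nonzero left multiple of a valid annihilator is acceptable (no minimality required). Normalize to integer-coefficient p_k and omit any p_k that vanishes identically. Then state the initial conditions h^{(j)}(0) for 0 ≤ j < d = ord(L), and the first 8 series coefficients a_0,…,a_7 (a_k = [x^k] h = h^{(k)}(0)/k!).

f: a_k = -2, -2, -8, -14, -38, -80, -194, -434, …
g: a_k = 0, -12, 0, 64, 0, -3072/5, 0, 49152/7, …
h₀=f·g: eliminate ⇒ L₀, order ≤ 1·2.
L = (6 + 32·x + 288·x^2) + (2 - 20·x + 64·x^2 + 288·x^3)·Dx + (-1 + x - 13·x^2 + 16·x^3 + 48·x^4)·Dx^2  (order 2).
h: a_k = 0, 24, 24, -32, 40, 5864/5, 6464/5, -323128/35, …
ICs: h(0) = 0, h′(0) = 24.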